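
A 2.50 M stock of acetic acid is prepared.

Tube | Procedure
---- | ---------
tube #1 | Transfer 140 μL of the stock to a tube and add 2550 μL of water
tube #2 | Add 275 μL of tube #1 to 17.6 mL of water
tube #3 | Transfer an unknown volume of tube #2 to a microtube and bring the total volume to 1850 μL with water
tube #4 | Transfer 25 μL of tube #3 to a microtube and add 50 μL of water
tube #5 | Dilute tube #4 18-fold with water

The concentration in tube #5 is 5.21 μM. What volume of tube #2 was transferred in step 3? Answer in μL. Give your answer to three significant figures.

Step 1: 140 μL + 2550 μL = 2690 μL total → factor 2690/140 = 19.214
Step 2: 275 μL + 17.6 mL = 17875 μL total → factor 17875/275 = 65
Step 3: v brought to 1850 μL → factor = 1850 μL/v
Step 4: 25 μL + 50 μL = 75 μL total → factor 75/25 = 3
Step 5: 18-fold → factor 18
Product of known-step factors = 67442
Overall factor = 2.50 M / (5.21 μM) = 4.7985 × 10^5
Step-3 factor = 4.7985 × 10^5 / 67442 = 7.1149
v = 1850 μL / 7.1149 = 260 μL

260 μL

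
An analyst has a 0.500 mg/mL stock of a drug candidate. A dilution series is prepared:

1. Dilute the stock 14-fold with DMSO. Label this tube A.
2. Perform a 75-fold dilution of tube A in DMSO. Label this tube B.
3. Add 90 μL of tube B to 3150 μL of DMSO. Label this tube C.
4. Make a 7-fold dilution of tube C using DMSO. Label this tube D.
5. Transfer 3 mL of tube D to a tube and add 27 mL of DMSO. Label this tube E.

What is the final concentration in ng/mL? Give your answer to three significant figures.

0.189 ng/mL

Step 1: 14-fold → factor 14
Step 2: 75-fold → factor 75
Step 3: 90 μL + 3150 μL = 3240 μL total → factor 3240/90 = 36
Step 4: 7-fold → factor 7
Step 5: 3 mL + 27 mL = 30 mL total → factor 30/3 = 10
Overall dilution factor = 14 × 75 × 36 × 7 × 10 = 2.646 × 10^6
Final = 0.500 mg/mL / 2.646 × 10^6 = 1.890 × 10^-7 mg/mL = 0.189 ng/mL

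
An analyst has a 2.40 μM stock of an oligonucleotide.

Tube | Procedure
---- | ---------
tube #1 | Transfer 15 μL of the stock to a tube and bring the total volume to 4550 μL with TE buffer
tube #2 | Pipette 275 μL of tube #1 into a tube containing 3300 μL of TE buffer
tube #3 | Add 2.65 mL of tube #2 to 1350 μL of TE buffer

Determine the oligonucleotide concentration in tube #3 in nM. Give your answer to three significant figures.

Step 1: 15 μL brought to 4550 μL → factor 4550/15 = 303.33
Step 2: 275 μL + 3300 μL = 3575 μL total → factor 3575/275 = 13
Step 3: 2.65 mL + 1350 μL = 4 mL total → factor 4/2.65 = 1.5094
Overall dilution factor = 303.33 × 13 × 1.5094 = 5952.2
Final = 2.40 μM / 5952.2 = 0.0004032 μM = 0.403 nM

0.403 nM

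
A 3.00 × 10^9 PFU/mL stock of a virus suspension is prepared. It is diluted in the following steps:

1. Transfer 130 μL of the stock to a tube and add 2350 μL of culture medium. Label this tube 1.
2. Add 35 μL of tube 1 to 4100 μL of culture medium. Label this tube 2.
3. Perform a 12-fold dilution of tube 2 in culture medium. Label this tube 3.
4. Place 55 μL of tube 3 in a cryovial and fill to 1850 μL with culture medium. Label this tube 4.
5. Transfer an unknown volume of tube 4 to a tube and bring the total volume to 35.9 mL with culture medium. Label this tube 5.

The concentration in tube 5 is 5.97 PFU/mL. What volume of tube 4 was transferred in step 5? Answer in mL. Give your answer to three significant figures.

Step 1: 130 μL + 2350 μL = 2480 μL total → factor 2480/130 = 19.077
Step 2: 35 μL + 4100 μL = 4135 μL total → factor 4135/35 = 118.14
Step 3: 12-fold → factor 12
Step 4: 55 μL brought to 1850 μL → factor 1850/55 = 33.636
Step 5: v brought to 35.9 mL → factor = 35.9 mL/v
Product of known-step factors = 9.0972 × 10^5
Overall factor = 3.00 × 10^9 PFU/mL / (5.97 PFU/mL) = 5.0251 × 10^8
Step-5 factor = 5.0251 × 10^8 / 9.0972 × 10^5 = 552.38
v = 35.9 mL / 552.38 = 0.0650 mL

0.0650 mL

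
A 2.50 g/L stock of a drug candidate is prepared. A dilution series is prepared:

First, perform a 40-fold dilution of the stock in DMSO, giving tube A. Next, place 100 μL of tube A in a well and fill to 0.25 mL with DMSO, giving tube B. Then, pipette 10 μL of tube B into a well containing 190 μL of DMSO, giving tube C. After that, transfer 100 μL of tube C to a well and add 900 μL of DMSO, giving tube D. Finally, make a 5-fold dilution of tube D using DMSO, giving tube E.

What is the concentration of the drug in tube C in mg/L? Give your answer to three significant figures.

1.25 mg/L

Step 1: 40-fold → factor 40
Step 2: 100 μL brought to 0.25 mL → factor 250/100 = 2.5
Step 3: 10 μL + 190 μL = 200 μL total → factor 200/10 = 20
Dilution factor through tube C = 40 × 2.5 × 20 = 2000
[tube C] = 2.50 g/L / 2000 = 0.001250 g/L = 1.25 mg/L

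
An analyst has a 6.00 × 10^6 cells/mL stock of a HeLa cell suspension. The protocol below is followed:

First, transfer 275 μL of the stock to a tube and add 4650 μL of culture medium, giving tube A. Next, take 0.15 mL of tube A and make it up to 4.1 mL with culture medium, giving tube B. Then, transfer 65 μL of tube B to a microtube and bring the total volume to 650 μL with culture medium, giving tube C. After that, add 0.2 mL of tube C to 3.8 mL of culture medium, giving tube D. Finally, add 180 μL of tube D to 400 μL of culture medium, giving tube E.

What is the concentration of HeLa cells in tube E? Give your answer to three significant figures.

Step 1: 275 μL + 4650 μL = 4925 μL total → factor 4925/275 = 17.909
Step 2: 0.15 mL brought to 4.1 mL → factor 4.1/0.15 = 27.333
Step 3: 65 μL brought to 650 μL → factor 650/65 = 10
Step 4: 0.2 mL + 3.8 mL = 4 mL total → factor 4/0.2 = 20
Step 5: 180 μL + 400 μL = 580 μL total → factor 580/180 = 3.2222
Overall dilution factor = 17.909 × 27.333 × 10 × 20 × 3.2222 = 3.1547 × 10^5
Final = 6.00 × 10^6 cells/mL / 3.1547 × 10^5 = 19.0 cells/mL

19.0 cells/mL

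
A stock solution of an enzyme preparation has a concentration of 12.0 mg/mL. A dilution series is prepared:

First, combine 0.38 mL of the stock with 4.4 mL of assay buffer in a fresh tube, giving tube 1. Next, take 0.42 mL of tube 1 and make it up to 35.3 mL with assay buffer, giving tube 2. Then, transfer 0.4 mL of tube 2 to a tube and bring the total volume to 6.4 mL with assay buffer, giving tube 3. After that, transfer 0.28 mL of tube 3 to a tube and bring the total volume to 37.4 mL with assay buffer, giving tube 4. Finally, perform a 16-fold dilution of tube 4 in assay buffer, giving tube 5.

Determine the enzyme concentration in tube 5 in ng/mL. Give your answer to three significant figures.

Step 1: 0.38 mL + 4.4 mL = 4.78 mL total → factor 4.78/0.38 = 12.579
Step 2: 0.42 mL brought to 35.3 mL → factor 35.3/0.42 = 84.048
Step 3: 0.4 mL brought to 6.4 mL → factor 6.4/0.4 = 16
Step 4: 0.28 mL brought to 37.4 mL → factor 37.4/0.28 = 133.57
Step 5: 16-fold → factor 16
Overall dilution factor = 12.579 × 84.048 × 16 × 133.57 × 16 = 3.6151 × 10^7
Final = 12.0 mg/mL / 3.6151 × 10^7 = 3.319 × 10^-7 mg/mL = 0.332 ng/mL

0.332 ng/mL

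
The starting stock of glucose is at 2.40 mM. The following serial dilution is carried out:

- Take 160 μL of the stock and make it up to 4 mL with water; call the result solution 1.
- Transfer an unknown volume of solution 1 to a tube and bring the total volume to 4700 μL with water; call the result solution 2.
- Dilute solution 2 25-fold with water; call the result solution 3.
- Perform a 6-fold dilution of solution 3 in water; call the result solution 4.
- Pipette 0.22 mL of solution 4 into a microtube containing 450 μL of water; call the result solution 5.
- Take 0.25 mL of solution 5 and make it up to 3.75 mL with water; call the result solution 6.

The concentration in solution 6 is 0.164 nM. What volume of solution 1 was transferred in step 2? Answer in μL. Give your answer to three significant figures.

Step 1: 160 μL brought to 4 mL → factor 4000/160 = 25
Step 2: v brought to 4700 μL → factor = 4700 μL/v
Step 3: 25-fold → factor 25
Step 4: 6-fold → factor 6
Step 5: 0.22 mL + 450 μL = 0.67 mL total → factor 0.67/0.22 = 3.0455
Step 6: 0.25 mL brought to 3.75 mL → factor 3.75/0.25 = 15
Product of known-step factors = 1.7131 × 10^5
Overall factor = 2.40 mM / (0.164 nM) = 1.4634 × 10^7
Step-2 factor = 1.4634 × 10^7 / 1.7131 × 10^5 = 85.427
v = 4700 μL / 85.427 = 55.0 μL

55.0 μL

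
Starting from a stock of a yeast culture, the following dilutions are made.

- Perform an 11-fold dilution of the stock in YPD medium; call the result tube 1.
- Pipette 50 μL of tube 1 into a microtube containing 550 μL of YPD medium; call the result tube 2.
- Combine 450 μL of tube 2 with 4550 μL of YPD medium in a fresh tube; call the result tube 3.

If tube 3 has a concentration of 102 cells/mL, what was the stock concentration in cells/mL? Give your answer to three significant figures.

1.50 × 10^5 cells/mL

Step 1: 11-fold → factor 11
Step 2: 50 μL + 550 μL = 600 μL total → factor 600/50 = 12
Step 3: 450 μL + 4550 μL = 5000 μL total → factor 5000/450 = 11.111
Overall dilution factor = 11 × 12 × 11.111 = 1466.7
Stock = 102 cells/mL × 1466.7 = 1.50 × 10^5 cells/mL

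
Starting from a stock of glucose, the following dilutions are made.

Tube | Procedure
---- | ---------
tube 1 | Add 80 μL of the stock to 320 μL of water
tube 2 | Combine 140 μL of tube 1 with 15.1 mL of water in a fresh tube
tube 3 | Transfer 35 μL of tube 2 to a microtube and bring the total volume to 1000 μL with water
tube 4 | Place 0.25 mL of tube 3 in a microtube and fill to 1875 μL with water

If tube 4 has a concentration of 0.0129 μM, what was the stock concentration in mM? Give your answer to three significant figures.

Step 1: 80 μL + 320 μL = 400 μL total → factor 400/80 = 5
Step 2: 140 μL + 15.1 mL = 15240 μL total → factor 15240/140 = 108.86
Step 3: 35 μL brought to 1000 μL → factor 1000/35 = 28.571
Step 4: 0.25 mL brought to 1875 μL → factor 1.875/0.25 = 7.5
Overall dilution factor = 5 × 108.86 × 28.571 × 7.5 = 1.1663 × 10^5
Stock = 0.0129 μM × 1.1663 × 10^5 = 1505 μM = 1.50 mM

1.50 mM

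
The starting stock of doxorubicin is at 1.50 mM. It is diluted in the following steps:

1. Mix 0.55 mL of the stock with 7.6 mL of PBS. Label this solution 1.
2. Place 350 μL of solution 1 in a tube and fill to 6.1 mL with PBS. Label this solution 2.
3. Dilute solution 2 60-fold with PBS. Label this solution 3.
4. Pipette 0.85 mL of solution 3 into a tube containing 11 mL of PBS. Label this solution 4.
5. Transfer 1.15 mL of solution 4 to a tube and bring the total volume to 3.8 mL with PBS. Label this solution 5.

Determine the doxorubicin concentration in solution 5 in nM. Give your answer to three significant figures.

2.10 nM

Step 1: 0.55 mL + 7.6 mL = 8.15 mL total → factor 8.15/0.55 = 14.818
Step 2: 350 μL brought to 6.1 mL → factor 6100/350 = 17.429
Step 3: 60-fold → factor 60
Step 4: 0.85 mL + 11 mL = 11.85 mL total → factor 11.85/0.85 = 13.941
Step 5: 1.15 mL brought to 3.8 mL → factor 3.8/1.15 = 3.3043
Overall dilution factor = 14.818 × 17.429 × 60 × 13.941 × 3.3043 = 7.1383 × 10^5
Final = 1.50 mM / 7.1383 × 10^5 = 2.101 × 10^-6 mM = 2.10 nM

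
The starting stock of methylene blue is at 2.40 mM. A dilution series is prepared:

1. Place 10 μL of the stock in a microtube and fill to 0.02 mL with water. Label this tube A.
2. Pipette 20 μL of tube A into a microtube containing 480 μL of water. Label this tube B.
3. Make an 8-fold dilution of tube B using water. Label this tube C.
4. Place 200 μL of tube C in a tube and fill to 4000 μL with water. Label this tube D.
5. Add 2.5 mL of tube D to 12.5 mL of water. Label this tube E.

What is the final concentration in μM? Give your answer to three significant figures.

Step 1: 10 μL brought to 0.02 mL → factor 20/10 = 2
Step 2: 20 μL + 480 μL = 500 μL total → factor 500/20 = 25
Step 3: 8-fold → factor 8
Step 4: 200 μL brought to 4000 μL → factor 4000/200 = 20
Step 5: 2.5 mL + 12.5 mL = 15 mL total → factor 15/2.5 = 6
Overall dilution factor = 2 × 25 × 8 × 20 × 6 = 48000
Final = 2.40 mM / 48000 = 5.000 × 10^-5 mM = 0.0500 μM

0.0500 μM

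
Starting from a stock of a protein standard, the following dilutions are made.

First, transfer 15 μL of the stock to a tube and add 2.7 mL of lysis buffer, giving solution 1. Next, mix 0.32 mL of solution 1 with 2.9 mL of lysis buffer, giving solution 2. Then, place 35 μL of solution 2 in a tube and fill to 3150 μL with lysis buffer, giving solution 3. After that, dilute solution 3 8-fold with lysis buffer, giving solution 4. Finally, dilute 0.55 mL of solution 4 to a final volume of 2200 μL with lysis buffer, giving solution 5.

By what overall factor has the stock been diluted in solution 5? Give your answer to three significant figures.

Step 1: 15 μL + 2.7 mL = 2715 μL total → factor 2715/15 = 181
Step 2: 0.32 mL + 2.9 mL = 3.22 mL total → factor 3.22/0.32 = 10.062
Step 3: 35 μL brought to 3150 μL → factor 3150/35 = 90
Step 4: 8-fold → factor 8
Step 5: 0.55 mL brought to 2200 μL → factor 2.2/0.55 = 4
Overall dilution factor = 181 × 10.062 × 90 × 8 × 4 = 5.2454 × 10^6

5.25 × 10^6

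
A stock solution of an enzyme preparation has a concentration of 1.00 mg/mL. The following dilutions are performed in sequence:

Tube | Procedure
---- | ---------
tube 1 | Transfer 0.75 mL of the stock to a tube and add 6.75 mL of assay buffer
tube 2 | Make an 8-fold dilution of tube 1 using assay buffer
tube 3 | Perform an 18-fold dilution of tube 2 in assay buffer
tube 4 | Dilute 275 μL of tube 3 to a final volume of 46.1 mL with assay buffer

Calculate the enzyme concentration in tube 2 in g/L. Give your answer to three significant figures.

0.0125 g/L

Step 1: 0.75 mL + 6.75 mL = 7.5 mL total → factor 7.5/0.75 = 10
Step 2: 8-fold → factor 8
Dilution factor through tube 2 = 10 × 8 = 80
[tube 2] = 1.00 mg/mL / 80 = 0.01250 mg/mL = 0.0125 g/L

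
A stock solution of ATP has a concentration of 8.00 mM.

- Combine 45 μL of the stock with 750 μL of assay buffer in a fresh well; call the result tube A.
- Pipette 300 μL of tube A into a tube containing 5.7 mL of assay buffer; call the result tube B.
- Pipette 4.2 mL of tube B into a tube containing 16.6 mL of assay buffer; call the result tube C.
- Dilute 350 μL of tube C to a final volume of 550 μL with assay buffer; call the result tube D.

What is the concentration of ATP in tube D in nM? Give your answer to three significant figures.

2.91 × 10^3 nM

Step 1: 45 μL + 750 μL = 795 μL total → factor 795/45 = 17.667
Step 2: 300 μL + 5.7 mL = 6000 μL total → factor 6000/300 = 20
Step 3: 4.2 mL + 16.6 mL = 20.8 mL total → factor 20.8/4.2 = 4.9524
Step 4: 350 μL brought to 550 μL → factor 550/350 = 1.5714
Overall dilution factor = 17.667 × 20 × 4.9524 × 1.5714 = 2749.8
Final = 8.00 mM / 2749.8 = 0.002909 mM = 2.91 × 10^3 nM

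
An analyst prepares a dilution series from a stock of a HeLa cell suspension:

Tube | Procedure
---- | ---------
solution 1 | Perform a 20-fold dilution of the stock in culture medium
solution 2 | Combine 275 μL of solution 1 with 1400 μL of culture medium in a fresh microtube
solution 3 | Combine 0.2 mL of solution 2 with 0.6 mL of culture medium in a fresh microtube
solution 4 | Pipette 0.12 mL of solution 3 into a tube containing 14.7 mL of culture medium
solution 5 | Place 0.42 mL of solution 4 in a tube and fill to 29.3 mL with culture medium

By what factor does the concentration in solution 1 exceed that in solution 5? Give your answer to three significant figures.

Step 1: 20-fold → factor 20
Step 2: 275 μL + 1400 μL = 1675 μL total → factor 1675/275 = 6.0909
Step 3: 0.2 mL + 0.6 mL = 0.8 mL total → factor 0.8/0.2 = 4
Step 4: 0.12 mL + 14.7 mL = 14.82 mL total → factor 14.82/0.12 = 123.5
Step 5: 0.42 mL brought to 29.3 mL → factor 29.3/0.42 = 69.762
Dilution factor to solution 1 = 20; to solution 5 = 4.1981 × 10^6
[solution 1]/[solution 5] = (factor to solution 5)/(factor to solution 1) = 4.1981 × 10^6/20 = 2.10 × 10^5

2.10 × 10^5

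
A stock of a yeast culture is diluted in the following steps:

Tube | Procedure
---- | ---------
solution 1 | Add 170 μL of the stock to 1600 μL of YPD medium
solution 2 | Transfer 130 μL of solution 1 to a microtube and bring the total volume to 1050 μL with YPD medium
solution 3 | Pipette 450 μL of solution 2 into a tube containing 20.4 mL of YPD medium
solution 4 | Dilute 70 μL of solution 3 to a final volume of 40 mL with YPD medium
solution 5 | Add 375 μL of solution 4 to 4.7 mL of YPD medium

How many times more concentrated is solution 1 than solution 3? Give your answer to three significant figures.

374

Step 1: 170 μL + 1600 μL = 1770 μL total → factor 1770/170 = 10.412
Step 2: 130 μL brought to 1050 μL → factor 1050/130 = 8.0769
Step 3: 450 μL + 20.4 mL = 20850 μL total → factor 20850/450 = 46.333
Dilution factor to solution 1 = 10.412; to solution 3 = 3896.4
[solution 1]/[solution 3] = (factor to solution 3)/(factor to solution 1) = 3896.4/10.412 = 374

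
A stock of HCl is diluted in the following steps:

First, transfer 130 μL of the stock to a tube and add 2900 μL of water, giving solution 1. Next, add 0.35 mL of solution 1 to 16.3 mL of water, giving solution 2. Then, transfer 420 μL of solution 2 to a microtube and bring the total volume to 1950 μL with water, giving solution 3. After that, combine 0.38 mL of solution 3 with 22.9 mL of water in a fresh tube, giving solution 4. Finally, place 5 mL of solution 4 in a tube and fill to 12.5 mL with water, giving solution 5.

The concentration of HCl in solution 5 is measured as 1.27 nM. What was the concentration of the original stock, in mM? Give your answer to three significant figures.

Step 1: 130 μL + 2900 μL = 3030 μL total → factor 3030/130 = 23.308
Step 2: 0.35 mL + 16.3 mL = 16.65 mL total → factor 16.65/0.35 = 47.571
Step 3: 420 μL brought to 1950 μL → factor 1950/420 = 4.6429
Step 4: 0.38 mL + 22.9 mL = 23.28 mL total → factor 23.28/0.38 = 61.263
Step 5: 5 mL brought to 12.5 mL → factor 12.5/5 = 2.5
Overall dilution factor = 23.308 × 47.571 × 4.6429 × 61.263 × 2.5 = 7.8844 × 10^5
Stock = 1.27 nM × 7.8844 × 10^5 = 1.001 × 10^6 nM = 1.00 mM

1.00 mM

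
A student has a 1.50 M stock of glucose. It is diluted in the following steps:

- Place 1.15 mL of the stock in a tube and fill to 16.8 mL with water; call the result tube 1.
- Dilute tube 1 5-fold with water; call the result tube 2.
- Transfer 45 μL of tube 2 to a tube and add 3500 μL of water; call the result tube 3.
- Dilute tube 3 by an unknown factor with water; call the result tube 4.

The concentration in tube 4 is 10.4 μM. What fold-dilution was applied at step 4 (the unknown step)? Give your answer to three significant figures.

25.1-fold

Step 1: 1.15 mL brought to 16.8 mL → factor 16.8/1.15 = 14.609
Step 2: 5-fold → factor 5
Step 3: 45 μL + 3500 μL = 3545 μL total → factor 3545/45 = 78.778
Step 4: unknown factor x
Product of known-step factors = 5754.2
Overall factor = 1.50 M / (10.4 μM) = 1.4423 × 10^5
x = 1.4423 × 10^5 / 5754.2 = 25.1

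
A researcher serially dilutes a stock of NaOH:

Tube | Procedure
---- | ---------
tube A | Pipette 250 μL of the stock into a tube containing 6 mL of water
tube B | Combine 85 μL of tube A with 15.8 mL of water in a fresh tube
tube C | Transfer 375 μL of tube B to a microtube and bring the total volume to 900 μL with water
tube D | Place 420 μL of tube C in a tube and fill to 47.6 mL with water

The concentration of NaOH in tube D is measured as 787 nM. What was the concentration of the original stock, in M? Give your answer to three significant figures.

Step 1: 250 μL + 6 mL = 6250 μL total → factor 6250/250 = 25
Step 2: 85 μL + 15.8 mL = 15885 μL total → factor 15885/85 = 186.88
Step 3: 375 μL brought to 900 μL → factor 900/375 = 2.4
Step 4: 420 μL brought to 47.6 mL → factor 47600/420 = 113.33
Overall dilution factor = 25 × 186.88 × 2.4 × 113.33 = 1.2708 × 10^6
Stock = 787 nM × 1.2708 × 10^6 = 1.000 × 10^9 nM = 1.00 M

1.00 M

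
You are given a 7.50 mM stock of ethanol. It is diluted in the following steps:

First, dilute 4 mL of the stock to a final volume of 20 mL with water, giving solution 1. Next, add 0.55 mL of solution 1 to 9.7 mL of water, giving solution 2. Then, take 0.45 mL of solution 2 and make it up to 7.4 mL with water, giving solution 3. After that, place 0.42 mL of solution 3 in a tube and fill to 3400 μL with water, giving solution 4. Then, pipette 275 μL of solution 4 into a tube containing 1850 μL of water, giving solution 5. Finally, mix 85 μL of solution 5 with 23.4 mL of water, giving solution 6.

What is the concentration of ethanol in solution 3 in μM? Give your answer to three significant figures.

Step 1: 4 mL brought to 20 mL → factor 20/4 = 5
Step 2: 0.55 mL + 9.7 mL = 10.25 mL total → factor 10.25/0.55 = 18.636
Step 3: 0.45 mL brought to 7.4 mL → factor 7.4/0.45 = 16.444
Dilution factor through solution 3 = 5 × 18.636 × 16.444 = 1532.3
[solution 3] = 7.50 mM / 1532.3 = 0.004895 mM = 4.89 μM

4.89 μM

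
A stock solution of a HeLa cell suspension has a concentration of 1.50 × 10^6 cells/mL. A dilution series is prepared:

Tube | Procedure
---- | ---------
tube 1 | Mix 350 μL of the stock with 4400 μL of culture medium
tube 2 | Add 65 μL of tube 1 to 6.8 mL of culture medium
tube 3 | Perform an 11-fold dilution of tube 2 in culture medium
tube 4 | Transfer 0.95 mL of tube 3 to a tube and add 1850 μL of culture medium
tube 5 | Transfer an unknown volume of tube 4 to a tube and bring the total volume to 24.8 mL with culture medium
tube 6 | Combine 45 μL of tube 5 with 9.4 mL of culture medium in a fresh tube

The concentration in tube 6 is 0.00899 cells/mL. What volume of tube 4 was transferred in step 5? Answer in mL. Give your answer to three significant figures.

Step 1: 350 μL + 4400 μL = 4750 μL total → factor 4750/350 = 13.571
Step 2: 65 μL + 6.8 mL = 6865 μL total → factor 6865/65 = 105.62
Step 3: 11-fold → factor 11
Step 4: 0.95 mL + 1850 μL = 2.8 mL total → factor 2.8/0.95 = 2.9474
Step 5: v brought to 24.8 mL → factor = 24.8 mL/v
Step 6: 45 μL + 9.4 mL = 9445 μL total → factor 9445/45 = 209.89
Product of known-step factors = 9.7537 × 10^6
Overall factor = 1.50 × 10^6 cells/mL / (0.00899 cells/mL) = 1.6685 × 10^8
Step-5 factor = 1.6685 × 10^8 / 9.7537 × 10^6 = 17.107
v = 24.8 mL / 17.107 = 1.45 mL

1.45 mL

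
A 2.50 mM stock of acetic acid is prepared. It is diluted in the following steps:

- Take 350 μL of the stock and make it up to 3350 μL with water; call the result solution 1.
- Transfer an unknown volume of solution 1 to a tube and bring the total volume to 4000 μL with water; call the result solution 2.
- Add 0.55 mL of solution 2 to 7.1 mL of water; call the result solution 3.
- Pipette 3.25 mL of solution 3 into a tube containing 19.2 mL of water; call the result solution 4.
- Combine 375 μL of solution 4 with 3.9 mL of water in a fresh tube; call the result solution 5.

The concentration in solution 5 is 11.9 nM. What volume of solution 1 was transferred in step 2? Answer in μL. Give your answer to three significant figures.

200 μL

Step 1: 350 μL brought to 3350 μL → factor 3350/350 = 9.5714
Step 2: v brought to 4000 μL → factor = 4000 μL/v
Step 3: 0.55 mL + 7.1 mL = 7.65 mL total → factor 7.65/0.55 = 13.909
Step 4: 3.25 mL + 19.2 mL = 22.45 mL total → factor 22.45/3.25 = 6.9077
Step 5: 375 μL + 3.9 mL = 4275 μL total → factor 4275/375 = 11.4
Product of known-step factors = 10484
Overall factor = 2.50 mM / (11.9 nM) = 2.1008 × 10^5
Step-2 factor = 2.1008 × 10^5 / 10484 = 20.039
v = 4000 μL / 20.039 = 200 μL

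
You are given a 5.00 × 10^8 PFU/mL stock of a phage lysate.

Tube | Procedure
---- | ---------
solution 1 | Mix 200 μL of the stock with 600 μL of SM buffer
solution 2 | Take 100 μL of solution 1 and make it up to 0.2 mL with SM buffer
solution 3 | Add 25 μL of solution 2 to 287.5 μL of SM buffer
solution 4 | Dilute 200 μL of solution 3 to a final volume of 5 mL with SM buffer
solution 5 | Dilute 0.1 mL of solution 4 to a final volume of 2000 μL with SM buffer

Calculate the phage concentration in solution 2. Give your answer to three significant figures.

Step 1: 200 μL + 600 μL = 800 μL total → factor 800/200 = 4
Step 2: 100 μL brought to 0.2 mL → factor 200/100 = 2
Dilution factor through solution 2 = 4 × 2 = 8
[solution 2] = 5.00 × 10^8 PFU/mL / 8 = 6.25 × 10^7 PFU/mL

6.25 × 10^7 PFU/mL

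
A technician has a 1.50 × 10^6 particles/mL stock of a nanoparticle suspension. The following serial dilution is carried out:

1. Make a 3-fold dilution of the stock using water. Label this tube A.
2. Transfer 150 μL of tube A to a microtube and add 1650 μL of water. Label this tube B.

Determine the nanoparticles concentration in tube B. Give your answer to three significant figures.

4.17 × 10^4 particles/mL

Step 1: 3-fold → factor 3
Step 2: 150 μL + 1650 μL = 1800 μL total → factor 1800/150 = 12
Overall dilution factor = 3 × 12 = 36
Final = 1.50 × 10^6 particles/mL / 36 = 4.17 × 10^4 particles/mL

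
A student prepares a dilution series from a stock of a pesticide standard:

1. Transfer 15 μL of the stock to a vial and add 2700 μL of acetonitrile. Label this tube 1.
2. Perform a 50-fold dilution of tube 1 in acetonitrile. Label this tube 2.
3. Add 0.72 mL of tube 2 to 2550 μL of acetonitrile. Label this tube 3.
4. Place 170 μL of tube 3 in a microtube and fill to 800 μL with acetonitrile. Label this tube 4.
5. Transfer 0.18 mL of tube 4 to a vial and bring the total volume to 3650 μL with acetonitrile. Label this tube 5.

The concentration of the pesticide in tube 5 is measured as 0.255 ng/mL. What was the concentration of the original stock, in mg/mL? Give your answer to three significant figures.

1.00 mg/mL

Step 1: 15 μL + 2700 μL = 2715 μL total → factor 2715/15 = 181
Step 2: 50-fold → factor 50
Step 3: 0.72 mL + 2550 μL = 3.27 mL total → factor 3.27/0.72 = 4.5417
Step 4: 170 μL brought to 800 μL → factor 800/170 = 4.7059
Step 5: 0.18 mL brought to 3650 μL → factor 3.65/0.18 = 20.278
Overall dilution factor = 181 × 50 × 4.5417 × 4.7059 × 20.278 = 3.9222 × 10^6
Stock = 0.255 ng/mL × 3.9222 × 10^6 = 1.000 × 10^6 ng/mL = 1.00 mg/mL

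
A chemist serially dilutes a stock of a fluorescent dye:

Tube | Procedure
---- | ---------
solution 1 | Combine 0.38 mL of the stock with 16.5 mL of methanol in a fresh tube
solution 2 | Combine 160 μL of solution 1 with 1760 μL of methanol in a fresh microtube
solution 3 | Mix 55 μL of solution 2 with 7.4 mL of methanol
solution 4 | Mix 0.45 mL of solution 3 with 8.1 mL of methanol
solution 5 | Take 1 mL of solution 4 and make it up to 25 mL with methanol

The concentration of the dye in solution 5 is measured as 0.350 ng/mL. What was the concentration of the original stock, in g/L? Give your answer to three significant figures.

Step 1: 0.38 mL + 16.5 mL = 16.88 mL total → factor 16.88/0.38 = 44.421
Step 2: 160 μL + 1760 μL = 1920 μL total → factor 1920/160 = 12
Step 3: 55 μL + 7.4 mL = 7455 μL total → factor 7455/55 = 135.55
Step 4: 0.45 mL + 8.1 mL = 8.55 mL total → factor 8.55/0.45 = 19
Step 5: 1 mL brought to 25 mL → factor 25/1 = 25
Overall dilution factor = 44.421 × 12 × 135.55 × 19 × 25 = 3.432 × 10^7
Stock = 0.350 ng/mL × 3.432 × 10^7 = 1.201 × 10^7 ng/mL = 12.0 g/L

12.0 g/L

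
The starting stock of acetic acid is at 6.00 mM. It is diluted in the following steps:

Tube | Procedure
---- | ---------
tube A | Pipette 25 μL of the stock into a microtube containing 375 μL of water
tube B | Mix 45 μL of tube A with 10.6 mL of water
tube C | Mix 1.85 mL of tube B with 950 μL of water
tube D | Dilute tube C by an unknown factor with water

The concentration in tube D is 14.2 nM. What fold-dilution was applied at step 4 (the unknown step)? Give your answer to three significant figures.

73.8-fold

Step 1: 25 μL + 375 μL = 400 μL total → factor 400/25 = 16
Step 2: 45 μL + 10.6 mL = 10645 μL total → factor 10645/45 = 236.56
Step 3: 1.85 mL + 950 μL = 2.8 mL total → factor 2.8/1.85 = 1.5135
Step 4: unknown factor x
Product of known-step factors = 5728.5
Overall factor = 6.00 mM / (14.2 nM) = 4.2254 × 10^5
x = 4.2254 × 10^5 / 5728.5 = 73.8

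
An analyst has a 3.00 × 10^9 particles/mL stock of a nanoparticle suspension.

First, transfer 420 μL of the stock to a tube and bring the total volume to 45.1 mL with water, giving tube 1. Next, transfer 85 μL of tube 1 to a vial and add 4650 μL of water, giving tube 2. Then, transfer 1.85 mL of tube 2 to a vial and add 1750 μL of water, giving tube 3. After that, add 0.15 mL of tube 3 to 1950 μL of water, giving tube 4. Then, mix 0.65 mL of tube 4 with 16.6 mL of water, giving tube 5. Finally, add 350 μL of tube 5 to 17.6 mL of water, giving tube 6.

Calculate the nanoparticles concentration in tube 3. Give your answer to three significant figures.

2.58 × 10^5 particles/mL

Step 1: 420 μL brought to 45.1 mL → factor 45100/420 = 107.38
Step 2: 85 μL + 4650 μL = 4735 μL total → factor 4735/85 = 55.706
Step 3: 1.85 mL + 1750 μL = 3.6 mL total → factor 3.6/1.85 = 1.9459
Dilution factor through tube 3 = 107.38 × 55.706 × 1.9459 = 11640
[tube 3] = 3.00 × 10^9 particles/mL / 11640 = 2.58 × 10^5 particles/mL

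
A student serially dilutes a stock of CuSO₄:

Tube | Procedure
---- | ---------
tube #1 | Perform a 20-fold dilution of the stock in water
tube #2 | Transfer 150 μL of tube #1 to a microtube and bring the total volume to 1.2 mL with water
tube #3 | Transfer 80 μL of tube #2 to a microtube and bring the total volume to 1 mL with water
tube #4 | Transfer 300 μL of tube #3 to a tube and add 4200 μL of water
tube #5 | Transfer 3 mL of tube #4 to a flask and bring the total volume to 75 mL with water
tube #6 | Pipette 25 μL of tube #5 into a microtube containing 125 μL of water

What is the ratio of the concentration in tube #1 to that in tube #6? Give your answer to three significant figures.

2.25 × 10^5

Step 1: 20-fold → factor 20
Step 2: 150 μL brought to 1.2 mL → factor 1200/150 = 8
Step 3: 80 μL brought to 1 mL → factor 1000/80 = 12.5
Step 4: 300 μL + 4200 μL = 4500 μL total → factor 4500/300 = 15
Step 5: 3 mL brought to 75 mL → factor 75/3 = 25
Step 6: 25 μL + 125 μL = 150 μL total → factor 150/25 = 6
Dilution factor to tube #1 = 20; to tube #6 = 4.5 × 10^6
[tube #1]/[tube #6] = (factor to tube #6)/(factor to tube #1) = 4.5 × 10^6/20 = 2.25 × 10^5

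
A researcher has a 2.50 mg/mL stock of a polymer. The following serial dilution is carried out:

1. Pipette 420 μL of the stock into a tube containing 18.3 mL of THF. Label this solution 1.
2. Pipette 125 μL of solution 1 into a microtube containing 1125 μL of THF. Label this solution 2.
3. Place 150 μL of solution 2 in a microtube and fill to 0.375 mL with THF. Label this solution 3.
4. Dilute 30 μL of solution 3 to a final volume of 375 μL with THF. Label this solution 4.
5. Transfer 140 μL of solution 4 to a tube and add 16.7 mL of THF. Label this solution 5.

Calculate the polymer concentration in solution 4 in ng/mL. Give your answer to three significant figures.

179 ng/mL

Step 1: 420 μL + 18.3 mL = 18720 μL total → factor 18720/420 = 44.571
Step 2: 125 μL + 1125 μL = 1250 μL total → factor 1250/125 = 10
Step 3: 150 μL brought to 0.375 mL → factor 375/150 = 2.5
Step 4: 30 μL brought to 375 μL → factor 375/30 = 12.5
Dilution factor through solution 4 = 44.571 × 10 × 2.5 × 12.5 = 13929
[solution 4] = 2.50 mg/mL / 13929 = 0.0001795 mg/mL = 179 ng/mL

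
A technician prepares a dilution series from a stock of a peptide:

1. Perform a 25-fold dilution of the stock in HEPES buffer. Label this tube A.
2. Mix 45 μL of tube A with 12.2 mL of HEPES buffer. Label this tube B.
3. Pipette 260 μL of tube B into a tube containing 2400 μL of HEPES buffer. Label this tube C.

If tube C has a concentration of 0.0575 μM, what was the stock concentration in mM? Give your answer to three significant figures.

4.00 mM

Step 1: 25-fold → factor 25
Step 2: 45 μL + 12.2 mL = 12245 μL total → factor 12245/45 = 272.11
Step 3: 260 μL + 2400 μL = 2660 μL total → factor 2660/260 = 10.231
Overall dilution factor = 25 × 272.11 × 10.231 = 69598
Stock = 0.0575 μM × 69598 = 4002 μM = 4.00 mM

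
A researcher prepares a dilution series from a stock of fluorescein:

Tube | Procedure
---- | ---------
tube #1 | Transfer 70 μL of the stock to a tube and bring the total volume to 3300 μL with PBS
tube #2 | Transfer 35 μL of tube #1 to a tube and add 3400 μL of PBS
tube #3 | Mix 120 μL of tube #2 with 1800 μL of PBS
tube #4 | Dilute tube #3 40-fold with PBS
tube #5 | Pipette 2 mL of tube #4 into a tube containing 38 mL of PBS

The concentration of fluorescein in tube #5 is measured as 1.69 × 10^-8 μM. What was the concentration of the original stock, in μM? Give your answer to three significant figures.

Step 1: 70 μL brought to 3300 μL → factor 3300/70 = 47.143
Step 2: 35 μL + 3400 μL = 3435 μL total → factor 3435/35 = 98.143
Step 3: 120 μL + 1800 μL = 1920 μL total → factor 1920/120 = 16
Step 4: 40-fold → factor 40
Step 5: 2 mL + 38 mL = 40 mL total → factor 40/2 = 20
Overall dilution factor = 47.143 × 98.143 × 16 × 40 × 20 = 5.9222 × 10^7
Stock = 1.69 × 10^-8 μM × 5.9222 × 10^7 = 1.00 μM

1.00 μM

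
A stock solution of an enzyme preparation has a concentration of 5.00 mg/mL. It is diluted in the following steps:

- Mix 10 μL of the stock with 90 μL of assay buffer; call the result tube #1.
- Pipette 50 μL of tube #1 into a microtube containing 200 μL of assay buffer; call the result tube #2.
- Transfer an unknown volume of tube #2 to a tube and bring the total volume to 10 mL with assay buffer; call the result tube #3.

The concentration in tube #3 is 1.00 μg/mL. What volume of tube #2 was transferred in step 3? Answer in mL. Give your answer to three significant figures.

0.100 mL

Step 1: 10 μL + 90 μL = 100 μL total → factor 100/10 = 10
Step 2: 50 μL + 200 μL = 250 μL total → factor 250/50 = 5
Step 3: v brought to 10 mL → factor = 10 mL/v
Product of known-step factors = 50
Overall factor = 5.00 mg/mL / (1.00 μg/mL) = 5000
Step-3 factor = 5000 / 50 = 100
v = 10 mL / 100 = 0.100 mL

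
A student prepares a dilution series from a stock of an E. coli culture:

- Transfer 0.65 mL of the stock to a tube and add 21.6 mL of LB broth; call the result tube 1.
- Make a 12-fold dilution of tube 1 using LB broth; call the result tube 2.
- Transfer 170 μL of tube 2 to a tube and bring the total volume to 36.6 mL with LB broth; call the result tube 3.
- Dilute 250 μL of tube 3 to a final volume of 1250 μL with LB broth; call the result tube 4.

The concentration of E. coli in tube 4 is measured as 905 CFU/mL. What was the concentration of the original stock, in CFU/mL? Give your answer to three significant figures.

4.00 × 10^8 CFU/mL

Step 1: 0.65 mL + 21.6 mL = 22.25 mL total → factor 22.25/0.65 = 34.231
Step 2: 12-fold → factor 12
Step 3: 170 μL brought to 36.6 mL → factor 36600/170 = 215.29
Step 4: 250 μL brought to 1250 μL → factor 1250/250 = 5
Overall dilution factor = 34.231 × 12 × 215.29 × 5 = 4.4218 × 10^5
Stock = 905 CFU/mL × 4.4218 × 10^5 = 4.00 × 10^8 CFU/mL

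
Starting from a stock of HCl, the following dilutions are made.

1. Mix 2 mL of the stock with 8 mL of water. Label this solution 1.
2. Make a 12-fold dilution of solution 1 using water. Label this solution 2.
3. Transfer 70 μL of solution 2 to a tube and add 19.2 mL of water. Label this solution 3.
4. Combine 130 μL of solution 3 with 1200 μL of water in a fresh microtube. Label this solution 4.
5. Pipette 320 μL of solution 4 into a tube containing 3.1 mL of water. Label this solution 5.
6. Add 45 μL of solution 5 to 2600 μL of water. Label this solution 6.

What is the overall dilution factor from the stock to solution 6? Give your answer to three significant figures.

Step 1: 2 mL + 8 mL = 10 mL total → factor 10/2 = 5
Step 2: 12-fold → factor 12
Step 3: 70 μL + 19.2 mL = 19270 μL total → factor 19270/70 = 275.29
Step 4: 130 μL + 1200 μL = 1330 μL total → factor 1330/130 = 10.231
Step 5: 320 μL + 3.1 mL = 3420 μL total → factor 3420/320 = 10.688
Step 6: 45 μL + 2600 μL = 2645 μL total → factor 2645/45 = 58.778
Overall dilution factor = 5 × 12 × 275.29 × 10.231 × 10.688 × 58.778 = 1.0615 × 10^8

1.06 × 10^8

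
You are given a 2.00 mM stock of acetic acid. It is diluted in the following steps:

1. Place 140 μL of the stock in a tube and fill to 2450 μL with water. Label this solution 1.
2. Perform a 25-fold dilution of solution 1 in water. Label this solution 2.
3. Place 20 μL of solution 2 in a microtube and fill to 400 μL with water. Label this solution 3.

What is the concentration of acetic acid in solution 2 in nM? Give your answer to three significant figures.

Step 1: 140 μL brought to 2450 μL → factor 2450/140 = 17.5
Step 2: 25-fold → factor 25
Dilution factor through solution 2 = 17.5 × 25 = 437.5
[solution 2] = 2.00 mM / 437.5 = 0.004571 mM = 4.57 × 10^3 nM

4.57 × 10^3 nM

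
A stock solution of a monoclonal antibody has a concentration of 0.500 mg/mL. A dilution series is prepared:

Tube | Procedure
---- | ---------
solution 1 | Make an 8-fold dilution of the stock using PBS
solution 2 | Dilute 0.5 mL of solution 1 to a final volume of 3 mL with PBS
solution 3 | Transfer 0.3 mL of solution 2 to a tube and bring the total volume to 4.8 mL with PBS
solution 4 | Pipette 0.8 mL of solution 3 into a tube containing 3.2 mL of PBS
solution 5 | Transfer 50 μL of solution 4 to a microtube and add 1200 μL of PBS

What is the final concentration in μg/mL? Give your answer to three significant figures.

0.00521 μg/mL

Step 1: 8-fold → factor 8
Step 2: 0.5 mL brought to 3 mL → factor 3/0.5 = 6
Step 3: 0.3 mL brought to 4.8 mL → factor 4.8/0.3 = 16
Step 4: 0.8 mL + 3.2 mL = 4 mL total → factor 4/0.8 = 5
Step 5: 50 μL + 1200 μL = 1250 μL total → factor 1250/50 = 25
Overall dilution factor = 8 × 6 × 16 × 5 × 25 = 96000
Final = 0.500 mg/mL / 96000 = 5.208 × 10^-6 mg/mL = 0.00521 μg/mL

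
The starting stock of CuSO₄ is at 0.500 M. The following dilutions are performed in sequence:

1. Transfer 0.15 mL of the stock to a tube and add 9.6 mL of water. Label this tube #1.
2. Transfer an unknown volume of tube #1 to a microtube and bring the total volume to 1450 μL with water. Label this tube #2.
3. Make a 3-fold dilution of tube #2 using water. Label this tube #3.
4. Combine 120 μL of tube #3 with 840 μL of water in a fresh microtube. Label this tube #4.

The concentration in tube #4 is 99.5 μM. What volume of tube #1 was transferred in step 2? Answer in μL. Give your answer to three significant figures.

Step 1: 0.15 mL + 9.6 mL = 9.75 mL total → factor 9.75/0.15 = 65
Step 2: v brought to 1450 μL → factor = 1450 μL/v
Step 3: 3-fold → factor 3
Step 4: 120 μL + 840 μL = 960 μL total → factor 960/120 = 8
Product of known-step factors = 1560
Overall factor = 0.500 M / (99.5 μM) = 5025.1
Step-2 factor = 5025.1 / 1560 = 3.2212
v = 1450 μL / 3.2212 = 450 μL

450 μL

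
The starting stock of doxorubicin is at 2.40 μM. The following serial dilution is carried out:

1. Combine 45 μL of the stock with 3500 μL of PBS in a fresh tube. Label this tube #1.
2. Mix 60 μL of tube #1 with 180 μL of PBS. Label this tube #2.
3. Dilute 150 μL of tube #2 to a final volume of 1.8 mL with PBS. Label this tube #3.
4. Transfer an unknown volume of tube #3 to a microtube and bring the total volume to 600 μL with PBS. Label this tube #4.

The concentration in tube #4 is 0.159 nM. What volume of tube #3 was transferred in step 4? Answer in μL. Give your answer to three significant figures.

Step 1: 45 μL + 3500 μL = 3545 μL total → factor 3545/45 = 78.778
Step 2: 60 μL + 180 μL = 240 μL total → factor 240/60 = 4
Step 3: 150 μL brought to 1.8 mL → factor 1800/150 = 12
Step 4: v brought to 600 μL → factor = 600 μL/v
Product of known-step factors = 3781.3
Overall factor = 2.40 μM / (0.159 nM) = 15094
Step-4 factor = 15094 / 3781.3 = 3.9918
v = 600 μL / 3.9918 = 150 μL

150 μL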